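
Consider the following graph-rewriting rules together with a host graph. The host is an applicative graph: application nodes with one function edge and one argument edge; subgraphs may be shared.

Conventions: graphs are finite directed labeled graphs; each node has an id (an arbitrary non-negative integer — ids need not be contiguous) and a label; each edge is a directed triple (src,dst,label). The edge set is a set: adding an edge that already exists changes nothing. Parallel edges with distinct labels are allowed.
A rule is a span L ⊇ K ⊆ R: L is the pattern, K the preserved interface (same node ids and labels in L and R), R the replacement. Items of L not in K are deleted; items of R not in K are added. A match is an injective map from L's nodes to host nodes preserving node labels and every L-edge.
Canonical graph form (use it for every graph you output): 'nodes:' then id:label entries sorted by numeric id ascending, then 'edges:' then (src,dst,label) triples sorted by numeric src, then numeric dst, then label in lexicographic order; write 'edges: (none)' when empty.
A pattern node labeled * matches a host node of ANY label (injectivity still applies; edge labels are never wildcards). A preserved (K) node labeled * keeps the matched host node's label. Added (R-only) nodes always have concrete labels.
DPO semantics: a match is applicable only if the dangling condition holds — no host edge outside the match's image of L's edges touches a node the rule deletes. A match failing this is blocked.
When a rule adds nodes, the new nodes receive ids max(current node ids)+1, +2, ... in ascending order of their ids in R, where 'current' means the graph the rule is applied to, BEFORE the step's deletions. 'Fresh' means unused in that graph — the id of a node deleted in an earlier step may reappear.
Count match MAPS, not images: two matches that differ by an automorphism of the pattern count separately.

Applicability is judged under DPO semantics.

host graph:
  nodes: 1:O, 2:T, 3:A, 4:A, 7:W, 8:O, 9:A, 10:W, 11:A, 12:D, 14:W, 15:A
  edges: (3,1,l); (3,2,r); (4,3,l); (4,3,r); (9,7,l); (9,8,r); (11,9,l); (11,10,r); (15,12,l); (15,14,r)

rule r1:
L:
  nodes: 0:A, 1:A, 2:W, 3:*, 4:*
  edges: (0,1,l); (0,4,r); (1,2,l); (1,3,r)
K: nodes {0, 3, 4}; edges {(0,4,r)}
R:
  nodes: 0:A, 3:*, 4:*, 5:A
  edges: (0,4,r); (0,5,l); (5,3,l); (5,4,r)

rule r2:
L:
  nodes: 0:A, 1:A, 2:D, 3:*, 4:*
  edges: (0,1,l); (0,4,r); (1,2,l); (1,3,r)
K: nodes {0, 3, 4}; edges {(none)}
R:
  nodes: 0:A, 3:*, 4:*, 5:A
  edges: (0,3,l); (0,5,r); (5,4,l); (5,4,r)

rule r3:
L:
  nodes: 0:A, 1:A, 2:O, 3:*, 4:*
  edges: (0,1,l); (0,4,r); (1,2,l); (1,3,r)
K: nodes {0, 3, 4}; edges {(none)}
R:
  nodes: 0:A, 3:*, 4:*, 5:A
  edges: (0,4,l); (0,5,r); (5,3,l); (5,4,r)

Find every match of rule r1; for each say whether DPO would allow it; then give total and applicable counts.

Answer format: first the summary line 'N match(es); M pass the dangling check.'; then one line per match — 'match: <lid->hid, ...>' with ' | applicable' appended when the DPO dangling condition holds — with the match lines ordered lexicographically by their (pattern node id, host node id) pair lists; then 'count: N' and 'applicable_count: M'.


1 match(es); 1 pass the dangling check.
match: 0->11, 1->9, 2->7, 3->8, 4->10 | applicable
count: 1
applicable_count: 1


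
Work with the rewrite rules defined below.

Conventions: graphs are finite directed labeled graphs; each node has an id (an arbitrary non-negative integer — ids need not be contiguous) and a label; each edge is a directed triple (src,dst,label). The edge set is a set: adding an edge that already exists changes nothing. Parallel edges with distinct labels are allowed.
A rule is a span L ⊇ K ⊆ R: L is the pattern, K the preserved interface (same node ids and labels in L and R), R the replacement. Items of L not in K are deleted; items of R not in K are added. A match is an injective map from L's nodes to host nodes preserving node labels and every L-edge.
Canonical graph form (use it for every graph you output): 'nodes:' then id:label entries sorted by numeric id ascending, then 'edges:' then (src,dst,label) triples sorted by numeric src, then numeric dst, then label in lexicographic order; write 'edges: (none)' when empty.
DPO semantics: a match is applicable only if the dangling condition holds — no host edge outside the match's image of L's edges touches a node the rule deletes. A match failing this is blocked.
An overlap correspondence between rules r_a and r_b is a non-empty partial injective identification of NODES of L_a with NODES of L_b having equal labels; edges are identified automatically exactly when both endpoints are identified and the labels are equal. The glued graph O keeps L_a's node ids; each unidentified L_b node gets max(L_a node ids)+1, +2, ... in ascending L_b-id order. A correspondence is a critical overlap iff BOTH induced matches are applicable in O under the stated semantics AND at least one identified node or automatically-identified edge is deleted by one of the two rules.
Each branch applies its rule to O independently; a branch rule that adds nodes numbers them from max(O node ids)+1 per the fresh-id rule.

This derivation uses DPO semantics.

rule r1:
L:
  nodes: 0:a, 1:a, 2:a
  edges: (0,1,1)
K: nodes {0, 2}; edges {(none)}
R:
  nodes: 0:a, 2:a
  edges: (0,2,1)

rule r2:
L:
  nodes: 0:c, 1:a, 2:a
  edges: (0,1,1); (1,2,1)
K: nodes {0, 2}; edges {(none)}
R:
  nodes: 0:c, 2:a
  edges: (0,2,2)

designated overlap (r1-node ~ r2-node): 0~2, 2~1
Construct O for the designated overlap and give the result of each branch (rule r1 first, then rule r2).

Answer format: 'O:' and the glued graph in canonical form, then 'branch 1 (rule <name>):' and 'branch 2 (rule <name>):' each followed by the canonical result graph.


O:
nodes: 0:a, 1:a, 2:a, 3:c
edges: (0,1,1); (2,0,1); (3,2,1)
branch 1 (rule r1):
nodes: 0:a, 2:a, 3:c
edges: (0,2,1); (2,0,1); (3,2,1)
branch 2 (rule r2):
nodes: 0:a, 1:a, 3:c
edges: (0,1,1); (3,0,2)


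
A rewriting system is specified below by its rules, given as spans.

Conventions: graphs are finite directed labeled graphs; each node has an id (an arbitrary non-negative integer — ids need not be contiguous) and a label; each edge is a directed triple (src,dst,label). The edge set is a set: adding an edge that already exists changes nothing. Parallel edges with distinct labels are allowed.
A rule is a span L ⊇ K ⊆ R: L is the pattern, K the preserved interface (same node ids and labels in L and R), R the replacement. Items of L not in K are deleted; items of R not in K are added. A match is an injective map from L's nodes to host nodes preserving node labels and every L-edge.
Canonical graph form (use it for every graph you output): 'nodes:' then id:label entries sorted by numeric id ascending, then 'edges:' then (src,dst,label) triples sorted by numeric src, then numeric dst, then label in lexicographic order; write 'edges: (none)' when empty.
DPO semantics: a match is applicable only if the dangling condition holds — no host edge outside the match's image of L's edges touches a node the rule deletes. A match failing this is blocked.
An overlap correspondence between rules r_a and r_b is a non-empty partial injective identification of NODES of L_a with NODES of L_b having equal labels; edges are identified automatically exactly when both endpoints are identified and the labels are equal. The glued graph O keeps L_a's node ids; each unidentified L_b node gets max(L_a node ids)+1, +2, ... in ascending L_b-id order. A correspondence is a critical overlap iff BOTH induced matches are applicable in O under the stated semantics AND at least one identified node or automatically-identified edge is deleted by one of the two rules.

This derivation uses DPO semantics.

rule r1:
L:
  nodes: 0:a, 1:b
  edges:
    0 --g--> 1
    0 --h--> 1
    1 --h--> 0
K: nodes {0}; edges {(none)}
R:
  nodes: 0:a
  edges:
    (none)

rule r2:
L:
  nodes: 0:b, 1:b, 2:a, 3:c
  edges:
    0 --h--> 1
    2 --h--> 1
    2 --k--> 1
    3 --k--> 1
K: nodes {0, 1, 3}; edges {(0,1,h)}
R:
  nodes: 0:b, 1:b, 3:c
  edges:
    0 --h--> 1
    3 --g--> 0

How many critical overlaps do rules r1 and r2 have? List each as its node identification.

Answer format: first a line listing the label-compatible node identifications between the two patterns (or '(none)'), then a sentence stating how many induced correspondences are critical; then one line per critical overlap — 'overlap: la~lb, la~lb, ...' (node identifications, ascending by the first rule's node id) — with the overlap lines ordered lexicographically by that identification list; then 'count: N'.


label-compatible node identifications between L(r1) and L(r2): 0~2, 1~0, 1~1
0 of the induced correspondences are critical overlaps of r1 and r2.
count: 0


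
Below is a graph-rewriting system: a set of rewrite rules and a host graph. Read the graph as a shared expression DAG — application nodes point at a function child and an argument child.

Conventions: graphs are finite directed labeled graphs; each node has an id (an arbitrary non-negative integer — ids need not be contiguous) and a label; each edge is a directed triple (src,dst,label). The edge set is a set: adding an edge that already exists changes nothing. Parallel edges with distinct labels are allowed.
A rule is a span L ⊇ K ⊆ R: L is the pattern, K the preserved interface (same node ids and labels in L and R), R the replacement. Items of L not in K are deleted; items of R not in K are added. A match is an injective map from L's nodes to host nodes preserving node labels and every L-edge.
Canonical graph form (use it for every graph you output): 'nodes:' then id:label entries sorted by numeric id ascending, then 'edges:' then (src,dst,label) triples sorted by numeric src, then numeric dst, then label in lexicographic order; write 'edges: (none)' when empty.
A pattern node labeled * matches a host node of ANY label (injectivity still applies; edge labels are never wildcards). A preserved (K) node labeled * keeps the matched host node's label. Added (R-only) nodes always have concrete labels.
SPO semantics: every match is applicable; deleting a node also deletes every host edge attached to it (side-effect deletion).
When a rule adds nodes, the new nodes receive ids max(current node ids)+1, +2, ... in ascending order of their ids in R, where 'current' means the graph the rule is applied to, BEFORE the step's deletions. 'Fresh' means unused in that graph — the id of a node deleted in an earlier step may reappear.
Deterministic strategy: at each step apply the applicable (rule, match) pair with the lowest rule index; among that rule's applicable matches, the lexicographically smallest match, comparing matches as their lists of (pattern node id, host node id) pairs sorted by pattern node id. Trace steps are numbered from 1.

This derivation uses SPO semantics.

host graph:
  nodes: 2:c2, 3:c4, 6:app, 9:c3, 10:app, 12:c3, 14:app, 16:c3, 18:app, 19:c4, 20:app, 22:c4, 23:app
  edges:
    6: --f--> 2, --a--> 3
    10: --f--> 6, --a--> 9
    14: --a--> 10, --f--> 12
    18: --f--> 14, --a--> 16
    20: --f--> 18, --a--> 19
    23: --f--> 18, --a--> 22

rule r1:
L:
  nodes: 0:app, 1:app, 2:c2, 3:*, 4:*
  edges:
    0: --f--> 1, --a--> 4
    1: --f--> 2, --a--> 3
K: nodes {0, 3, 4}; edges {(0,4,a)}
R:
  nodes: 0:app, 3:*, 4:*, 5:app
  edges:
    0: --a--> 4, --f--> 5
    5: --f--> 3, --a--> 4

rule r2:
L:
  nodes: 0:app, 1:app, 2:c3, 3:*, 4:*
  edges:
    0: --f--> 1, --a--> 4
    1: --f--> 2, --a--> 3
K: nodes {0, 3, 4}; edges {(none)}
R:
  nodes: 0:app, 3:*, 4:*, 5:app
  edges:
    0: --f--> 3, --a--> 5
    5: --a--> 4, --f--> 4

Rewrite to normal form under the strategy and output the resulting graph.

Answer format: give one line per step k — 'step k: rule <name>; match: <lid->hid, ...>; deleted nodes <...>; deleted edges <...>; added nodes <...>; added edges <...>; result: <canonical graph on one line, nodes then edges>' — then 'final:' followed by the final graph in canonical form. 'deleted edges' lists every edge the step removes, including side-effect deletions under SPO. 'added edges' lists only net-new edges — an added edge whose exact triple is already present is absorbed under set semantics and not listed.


step 1: rule r1; match: 0->10, 1->6, 2->2, 3->3, 4->9; deleted nodes 2, 6; deleted edges (6,2,f); (6,3,a); (10,6,f); added nodes 24; added edges (10,24,f); (24,3,f); (24,9,a); result: nodes: 3:c4, 9:c3, 10:app, 12:c3, 14:app, 16:c3, 18:app, 19:c4, 20:app, 22:c4, 23:app, 24:app edges: (10,9,a); (10,24,f); (14,10,a); (14,12,f); (18,14,f); (18,16,a); (20,18,f); (20,19,a); (23,18,f); (23,22,a); (24,3,f); (24,9,a)
step 2: rule r2; match: 0->18, 1->14, 2->12, 3->10, 4->16; deleted nodes 12, 14; deleted edges (14,10,a); (14,12,f); (18,14,f); (18,16,a); added nodes 25; added edges (18,10,f); (18,25,a); (25,16,a); (25,16,f); result: nodes: 3:c4, 9:c3, 10:app, 16:c3, 18:app, 19:c4, 20:app, 22:c4, 23:app, 24:app, 25:app edges: (10,9,a); (10,24,f); (18,10,f); (18,25,a); (20,18,f); (20,19,a); (23,18,f); (23,22,a); (24,3,f); (24,9,a); (25,16,a); (25,16,f)
final:
nodes: 3:c4, 9:c3, 10:app, 16:c3, 18:app, 19:c4, 20:app, 22:c4, 23:app, 24:app, 25:app
edges: (10,9,a); (10,24,f); (18,10,f); (18,25,a); (20,18,f); (20,19,a); (23,18,f); (23,22,a); (24,3,f); (24,9,a); (25,16,a); (25,16,f)


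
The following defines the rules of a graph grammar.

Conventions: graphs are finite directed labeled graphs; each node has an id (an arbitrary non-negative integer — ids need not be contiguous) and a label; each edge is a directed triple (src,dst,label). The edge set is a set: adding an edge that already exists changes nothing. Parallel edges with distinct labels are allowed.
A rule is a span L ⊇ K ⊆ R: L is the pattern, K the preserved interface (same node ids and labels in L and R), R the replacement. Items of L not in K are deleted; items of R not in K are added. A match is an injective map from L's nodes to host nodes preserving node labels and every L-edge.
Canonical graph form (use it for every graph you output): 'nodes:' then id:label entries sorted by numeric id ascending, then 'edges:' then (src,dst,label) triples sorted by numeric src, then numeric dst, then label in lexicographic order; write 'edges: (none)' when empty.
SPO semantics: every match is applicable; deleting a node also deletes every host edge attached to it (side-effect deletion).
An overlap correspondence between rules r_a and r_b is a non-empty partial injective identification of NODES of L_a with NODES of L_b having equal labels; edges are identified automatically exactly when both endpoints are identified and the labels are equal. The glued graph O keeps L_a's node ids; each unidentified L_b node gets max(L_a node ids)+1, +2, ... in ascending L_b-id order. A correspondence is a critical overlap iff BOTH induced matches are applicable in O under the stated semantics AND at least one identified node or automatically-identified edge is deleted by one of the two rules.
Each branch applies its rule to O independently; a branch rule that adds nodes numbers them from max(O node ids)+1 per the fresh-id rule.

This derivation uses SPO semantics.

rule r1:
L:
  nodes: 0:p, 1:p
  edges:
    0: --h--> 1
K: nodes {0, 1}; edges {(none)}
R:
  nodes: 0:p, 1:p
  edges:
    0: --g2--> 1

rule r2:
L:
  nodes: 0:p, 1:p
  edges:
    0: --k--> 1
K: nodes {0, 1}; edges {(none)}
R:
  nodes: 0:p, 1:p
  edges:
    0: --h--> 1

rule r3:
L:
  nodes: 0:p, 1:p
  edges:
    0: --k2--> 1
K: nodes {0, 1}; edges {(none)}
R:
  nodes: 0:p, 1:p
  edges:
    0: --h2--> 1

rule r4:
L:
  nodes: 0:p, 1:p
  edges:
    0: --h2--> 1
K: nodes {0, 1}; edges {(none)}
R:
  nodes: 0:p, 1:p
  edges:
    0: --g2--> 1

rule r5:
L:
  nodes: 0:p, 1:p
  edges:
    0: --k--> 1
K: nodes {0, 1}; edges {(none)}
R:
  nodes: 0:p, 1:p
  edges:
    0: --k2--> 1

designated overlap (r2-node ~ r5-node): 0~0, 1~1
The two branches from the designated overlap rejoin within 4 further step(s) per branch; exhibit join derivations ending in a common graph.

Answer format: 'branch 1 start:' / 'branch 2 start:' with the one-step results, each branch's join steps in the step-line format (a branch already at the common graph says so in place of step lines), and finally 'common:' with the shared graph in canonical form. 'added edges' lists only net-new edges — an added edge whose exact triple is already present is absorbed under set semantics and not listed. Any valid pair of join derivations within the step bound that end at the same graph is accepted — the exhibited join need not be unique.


branch 1 start:
nodes: 0:p, 1:p
edges: (0,1,h)
branch 2 start:
nodes: 0:p, 1:p
edges: (0,1,k2)
branch 1 step 1: rule r1; match: 0->0, 1->1; deleted nodes (none); deleted edges (0,1,h); added nodes (none); added edges (0,1,g2); result: nodes: 0:p, 1:p edges: (0,1,g2)
branch 2 step 1: rule r3; match: 0->0, 1->1; deleted nodes (none); deleted edges (0,1,k2); added nodes (none); added edges (0,1,h2); result: nodes: 0:p, 1:p edges: (0,1,h2)
branch 2 step 2: rule r4; match: 0->0, 1->1; deleted nodes (none); deleted edges (0,1,h2); added nodes (none); added edges (0,1,g2); result: nodes: 0:p, 1:p edges: (0,1,g2)
common:
nodes: 0:p, 1:p
edges: (0,1,g2)


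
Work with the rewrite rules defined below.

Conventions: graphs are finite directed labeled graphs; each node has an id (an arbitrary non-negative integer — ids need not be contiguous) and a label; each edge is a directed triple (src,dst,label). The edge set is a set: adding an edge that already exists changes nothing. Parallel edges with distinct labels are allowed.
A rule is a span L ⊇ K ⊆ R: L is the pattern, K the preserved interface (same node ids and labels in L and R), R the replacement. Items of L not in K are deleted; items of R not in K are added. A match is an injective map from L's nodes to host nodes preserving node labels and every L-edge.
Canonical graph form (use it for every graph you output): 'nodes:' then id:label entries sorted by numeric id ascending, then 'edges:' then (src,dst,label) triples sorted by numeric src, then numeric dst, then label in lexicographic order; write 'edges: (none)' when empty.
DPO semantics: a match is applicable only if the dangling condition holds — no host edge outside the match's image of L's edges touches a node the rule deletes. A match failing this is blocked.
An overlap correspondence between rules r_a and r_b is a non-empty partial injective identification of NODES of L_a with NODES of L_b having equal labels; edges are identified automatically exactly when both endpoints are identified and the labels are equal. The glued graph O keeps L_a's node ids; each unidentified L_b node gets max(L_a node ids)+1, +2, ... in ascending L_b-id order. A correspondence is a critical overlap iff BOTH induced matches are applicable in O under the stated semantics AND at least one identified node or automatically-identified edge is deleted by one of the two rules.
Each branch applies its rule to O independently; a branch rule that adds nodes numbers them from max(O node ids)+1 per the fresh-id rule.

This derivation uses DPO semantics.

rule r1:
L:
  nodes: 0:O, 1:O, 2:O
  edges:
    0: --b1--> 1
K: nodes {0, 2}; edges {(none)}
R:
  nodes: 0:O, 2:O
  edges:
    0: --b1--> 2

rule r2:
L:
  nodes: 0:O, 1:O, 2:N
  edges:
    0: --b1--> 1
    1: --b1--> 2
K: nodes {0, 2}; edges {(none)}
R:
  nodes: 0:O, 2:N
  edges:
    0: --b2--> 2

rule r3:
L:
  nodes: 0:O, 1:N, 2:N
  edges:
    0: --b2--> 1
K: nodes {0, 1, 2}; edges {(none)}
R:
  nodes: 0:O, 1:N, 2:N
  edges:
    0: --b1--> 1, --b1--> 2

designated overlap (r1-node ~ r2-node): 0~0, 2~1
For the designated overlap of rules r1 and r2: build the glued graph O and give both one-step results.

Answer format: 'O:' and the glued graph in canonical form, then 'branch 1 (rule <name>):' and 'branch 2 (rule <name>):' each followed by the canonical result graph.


O:
nodes: 0:O, 1:O, 2:O, 3:N
edges: (0,1,b1); (0,2,b1); (2,3,b1)
branch 1 (rule r1):
nodes: 0:O, 2:O, 3:N
edges: (0,2,b1); (2,3,b1)
branch 2 (rule r2):
nodes: 0:O, 1:O, 3:N
edges: (0,1,b1); (0,3,b2)


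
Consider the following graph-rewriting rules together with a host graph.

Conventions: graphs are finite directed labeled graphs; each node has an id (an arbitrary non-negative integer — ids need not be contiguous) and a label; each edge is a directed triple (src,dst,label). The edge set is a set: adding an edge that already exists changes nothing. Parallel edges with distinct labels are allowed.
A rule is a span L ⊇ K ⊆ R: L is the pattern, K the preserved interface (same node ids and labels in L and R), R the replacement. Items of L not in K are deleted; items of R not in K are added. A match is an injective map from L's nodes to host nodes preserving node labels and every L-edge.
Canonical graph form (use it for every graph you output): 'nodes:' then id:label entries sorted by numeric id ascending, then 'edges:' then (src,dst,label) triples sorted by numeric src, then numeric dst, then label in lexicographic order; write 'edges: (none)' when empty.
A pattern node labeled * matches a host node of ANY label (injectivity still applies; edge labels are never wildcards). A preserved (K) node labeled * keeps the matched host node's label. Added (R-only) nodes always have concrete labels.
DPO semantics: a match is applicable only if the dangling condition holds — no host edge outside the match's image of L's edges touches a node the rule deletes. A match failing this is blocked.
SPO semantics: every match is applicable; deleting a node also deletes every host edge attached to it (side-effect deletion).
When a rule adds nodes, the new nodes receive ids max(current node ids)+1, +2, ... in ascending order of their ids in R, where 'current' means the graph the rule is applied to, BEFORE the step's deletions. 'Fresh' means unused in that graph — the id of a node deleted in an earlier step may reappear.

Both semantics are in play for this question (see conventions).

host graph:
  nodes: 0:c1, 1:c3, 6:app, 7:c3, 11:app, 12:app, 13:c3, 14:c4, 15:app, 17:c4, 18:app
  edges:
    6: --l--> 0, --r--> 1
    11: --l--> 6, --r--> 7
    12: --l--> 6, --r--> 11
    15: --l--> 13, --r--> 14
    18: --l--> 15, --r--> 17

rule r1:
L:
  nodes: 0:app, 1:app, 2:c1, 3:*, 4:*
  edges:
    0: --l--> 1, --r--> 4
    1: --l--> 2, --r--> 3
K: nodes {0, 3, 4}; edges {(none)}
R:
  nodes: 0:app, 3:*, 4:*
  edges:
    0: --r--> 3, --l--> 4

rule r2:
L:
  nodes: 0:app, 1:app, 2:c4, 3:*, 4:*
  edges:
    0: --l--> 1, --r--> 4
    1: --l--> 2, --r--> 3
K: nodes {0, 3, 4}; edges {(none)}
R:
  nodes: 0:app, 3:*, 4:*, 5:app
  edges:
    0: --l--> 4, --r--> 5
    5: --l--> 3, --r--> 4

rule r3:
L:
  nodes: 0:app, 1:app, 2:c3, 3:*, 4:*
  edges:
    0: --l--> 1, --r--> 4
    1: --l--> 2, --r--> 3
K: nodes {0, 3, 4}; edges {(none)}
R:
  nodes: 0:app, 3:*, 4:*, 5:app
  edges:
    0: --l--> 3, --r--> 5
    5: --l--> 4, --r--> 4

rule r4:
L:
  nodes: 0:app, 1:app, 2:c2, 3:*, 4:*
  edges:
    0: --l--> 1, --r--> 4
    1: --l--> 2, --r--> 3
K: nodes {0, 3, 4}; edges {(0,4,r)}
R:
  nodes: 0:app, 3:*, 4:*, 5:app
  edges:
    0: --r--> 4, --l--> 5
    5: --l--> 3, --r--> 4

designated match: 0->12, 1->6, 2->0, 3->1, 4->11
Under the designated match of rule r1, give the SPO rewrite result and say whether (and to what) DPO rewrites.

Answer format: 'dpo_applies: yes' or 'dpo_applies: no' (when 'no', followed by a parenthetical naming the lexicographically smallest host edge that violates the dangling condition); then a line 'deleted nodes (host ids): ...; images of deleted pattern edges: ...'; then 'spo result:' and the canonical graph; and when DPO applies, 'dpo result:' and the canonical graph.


dpo_applies: no
(the rule deletes node 6, which keeps host edge (11,6,l) outside the match image — the dangling condition fails, DPO blocks; SPO proceeds and side-deletes such edges)
deleted nodes (host ids): 0, 6; images of deleted pattern edges: (6,0,l); (6,1,r); (12,6,l); (12,11,r)
spo result:
nodes: 1:c3, 7:c3, 11:app, 12:app, 13:c3, 14:c4, 15:app, 17:c4, 18:app
edges: (11,7,r); (12,1,r); (12,11,l); (15,13,l); (15,14,r); (18,15,l); (18,17,r)


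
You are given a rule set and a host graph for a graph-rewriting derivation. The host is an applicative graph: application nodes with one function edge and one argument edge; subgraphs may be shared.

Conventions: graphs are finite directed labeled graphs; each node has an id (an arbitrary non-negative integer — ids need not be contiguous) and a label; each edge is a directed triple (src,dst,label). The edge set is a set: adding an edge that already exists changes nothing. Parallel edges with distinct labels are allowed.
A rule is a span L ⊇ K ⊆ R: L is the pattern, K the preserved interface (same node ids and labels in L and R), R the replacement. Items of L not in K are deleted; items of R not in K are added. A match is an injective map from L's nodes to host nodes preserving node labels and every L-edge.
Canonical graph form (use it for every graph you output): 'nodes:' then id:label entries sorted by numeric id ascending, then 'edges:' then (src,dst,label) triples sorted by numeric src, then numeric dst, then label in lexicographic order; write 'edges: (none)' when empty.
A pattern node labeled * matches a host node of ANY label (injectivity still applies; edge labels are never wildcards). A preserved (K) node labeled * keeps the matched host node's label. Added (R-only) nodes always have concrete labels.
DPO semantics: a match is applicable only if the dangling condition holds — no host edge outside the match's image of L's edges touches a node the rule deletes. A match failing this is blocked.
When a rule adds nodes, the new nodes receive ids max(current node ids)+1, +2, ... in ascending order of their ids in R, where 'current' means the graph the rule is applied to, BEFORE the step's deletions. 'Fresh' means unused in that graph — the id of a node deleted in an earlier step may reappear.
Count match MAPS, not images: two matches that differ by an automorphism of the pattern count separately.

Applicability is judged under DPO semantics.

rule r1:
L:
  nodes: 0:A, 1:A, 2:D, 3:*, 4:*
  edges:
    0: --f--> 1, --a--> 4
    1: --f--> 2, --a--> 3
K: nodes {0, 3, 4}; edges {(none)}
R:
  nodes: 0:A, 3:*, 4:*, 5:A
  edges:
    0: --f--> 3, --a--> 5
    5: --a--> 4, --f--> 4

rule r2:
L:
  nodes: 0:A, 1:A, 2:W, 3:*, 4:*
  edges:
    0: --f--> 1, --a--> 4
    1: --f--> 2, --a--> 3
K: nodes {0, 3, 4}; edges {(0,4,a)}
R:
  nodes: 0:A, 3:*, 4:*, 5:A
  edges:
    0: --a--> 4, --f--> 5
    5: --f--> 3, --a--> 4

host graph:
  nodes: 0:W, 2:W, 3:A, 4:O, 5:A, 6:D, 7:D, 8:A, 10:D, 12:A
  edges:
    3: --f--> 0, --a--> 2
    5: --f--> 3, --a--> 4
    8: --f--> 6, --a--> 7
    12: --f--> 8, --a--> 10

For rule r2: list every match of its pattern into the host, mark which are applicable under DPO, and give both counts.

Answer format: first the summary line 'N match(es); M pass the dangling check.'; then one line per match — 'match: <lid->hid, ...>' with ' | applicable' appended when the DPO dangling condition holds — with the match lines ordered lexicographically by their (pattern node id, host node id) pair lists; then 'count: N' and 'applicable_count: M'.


1 match(es); 1 pass the dangling check.
match: 0->5, 1->3, 2->0, 3->2, 4->4 | applicable
count: 1
applicable_count: 1


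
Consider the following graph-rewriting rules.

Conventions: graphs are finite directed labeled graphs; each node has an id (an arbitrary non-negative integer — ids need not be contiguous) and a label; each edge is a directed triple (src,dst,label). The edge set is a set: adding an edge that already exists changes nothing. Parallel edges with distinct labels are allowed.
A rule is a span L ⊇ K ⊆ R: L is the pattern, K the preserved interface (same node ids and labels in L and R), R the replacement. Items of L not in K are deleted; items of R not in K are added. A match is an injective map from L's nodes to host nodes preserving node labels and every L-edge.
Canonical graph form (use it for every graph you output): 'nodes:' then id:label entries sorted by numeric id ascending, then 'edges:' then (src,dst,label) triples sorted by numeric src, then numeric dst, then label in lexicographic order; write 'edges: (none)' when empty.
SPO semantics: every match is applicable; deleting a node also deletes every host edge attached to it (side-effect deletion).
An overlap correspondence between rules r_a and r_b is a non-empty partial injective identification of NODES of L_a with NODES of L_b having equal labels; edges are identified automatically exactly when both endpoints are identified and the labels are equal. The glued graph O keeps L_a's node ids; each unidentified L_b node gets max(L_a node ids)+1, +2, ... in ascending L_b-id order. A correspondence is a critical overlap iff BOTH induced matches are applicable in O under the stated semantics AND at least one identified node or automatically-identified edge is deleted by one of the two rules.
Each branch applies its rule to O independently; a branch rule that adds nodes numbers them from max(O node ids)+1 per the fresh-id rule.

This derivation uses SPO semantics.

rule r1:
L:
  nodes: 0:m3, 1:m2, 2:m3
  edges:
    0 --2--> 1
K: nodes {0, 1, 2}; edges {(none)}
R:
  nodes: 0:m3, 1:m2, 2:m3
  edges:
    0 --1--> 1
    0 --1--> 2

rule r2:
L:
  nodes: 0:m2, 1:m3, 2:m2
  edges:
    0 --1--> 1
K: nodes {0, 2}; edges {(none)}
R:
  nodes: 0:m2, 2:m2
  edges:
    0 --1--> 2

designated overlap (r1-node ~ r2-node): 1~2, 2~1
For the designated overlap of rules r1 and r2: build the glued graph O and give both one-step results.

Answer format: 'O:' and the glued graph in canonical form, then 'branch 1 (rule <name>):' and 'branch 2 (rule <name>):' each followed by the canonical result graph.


O:
nodes: 0:m3, 1:m2, 2:m3, 3:m2
edges: (0,1,2); (3,2,1)
branch 1 (rule r1):
nodes: 0:m3, 1:m2, 2:m3, 3:m2
edges: (0,1,1); (0,2,1); (3,2,1)
branch 2 (rule r2):
nodes: 0:m3, 1:m2, 3:m2
edges: (0,1,2); (3,1,1)


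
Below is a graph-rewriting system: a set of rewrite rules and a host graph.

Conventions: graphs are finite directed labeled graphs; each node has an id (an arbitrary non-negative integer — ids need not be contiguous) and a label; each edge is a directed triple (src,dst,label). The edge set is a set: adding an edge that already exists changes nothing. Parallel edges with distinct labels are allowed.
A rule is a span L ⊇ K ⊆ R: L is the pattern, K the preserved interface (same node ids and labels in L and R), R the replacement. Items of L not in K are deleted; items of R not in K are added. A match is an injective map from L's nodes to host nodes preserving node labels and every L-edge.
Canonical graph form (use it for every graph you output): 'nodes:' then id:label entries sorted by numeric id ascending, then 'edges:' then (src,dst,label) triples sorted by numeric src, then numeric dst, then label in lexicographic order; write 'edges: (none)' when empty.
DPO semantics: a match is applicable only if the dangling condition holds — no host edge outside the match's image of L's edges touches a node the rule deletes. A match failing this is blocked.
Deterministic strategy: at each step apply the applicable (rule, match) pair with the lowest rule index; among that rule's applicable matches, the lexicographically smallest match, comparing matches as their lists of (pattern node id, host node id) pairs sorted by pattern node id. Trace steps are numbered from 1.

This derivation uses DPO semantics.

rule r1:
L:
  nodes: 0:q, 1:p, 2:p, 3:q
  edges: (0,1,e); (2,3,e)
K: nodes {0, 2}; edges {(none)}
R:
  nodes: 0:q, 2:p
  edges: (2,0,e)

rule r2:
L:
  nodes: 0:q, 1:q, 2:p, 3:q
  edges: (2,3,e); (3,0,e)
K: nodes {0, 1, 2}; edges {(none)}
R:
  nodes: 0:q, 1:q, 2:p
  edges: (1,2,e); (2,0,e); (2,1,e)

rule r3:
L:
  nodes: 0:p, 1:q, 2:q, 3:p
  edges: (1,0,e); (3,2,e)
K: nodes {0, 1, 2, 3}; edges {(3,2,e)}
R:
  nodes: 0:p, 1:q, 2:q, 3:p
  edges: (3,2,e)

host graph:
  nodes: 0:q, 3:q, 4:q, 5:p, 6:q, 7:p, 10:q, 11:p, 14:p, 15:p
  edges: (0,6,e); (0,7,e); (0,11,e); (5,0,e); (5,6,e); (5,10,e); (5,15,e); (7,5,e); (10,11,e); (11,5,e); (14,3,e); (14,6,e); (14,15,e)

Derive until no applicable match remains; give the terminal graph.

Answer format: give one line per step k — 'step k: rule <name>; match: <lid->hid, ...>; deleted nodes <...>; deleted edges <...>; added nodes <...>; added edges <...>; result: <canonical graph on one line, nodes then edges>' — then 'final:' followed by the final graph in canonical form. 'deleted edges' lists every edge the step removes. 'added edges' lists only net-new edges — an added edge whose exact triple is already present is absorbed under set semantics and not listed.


step 1: rule r3; match: 0->7, 1->0, 2->3, 3->14; deleted nodes (none); deleted edges (0,7,e); added nodes (none); added edges (none); result: nodes: 0:q, 3:q, 4:q, 5:p, 6:q, 7:p, 10:q, 11:p, 14:p, 15:p edges: (0,6,e); (0,11,e); (5,0,e); (5,6,e); (5,10,e); (5,15,e); (7,5,e); (10,11,e); (11,5,e); (14,3,e); (14,6,e); (14,15,e)
step 2: rule r3; match: 0->11, 1->0, 2->3, 3->14; deleted nodes (none); deleted edges (0,11,e); added nodes (none); added edges (none); result: nodes: 0:q, 3:q, 4:q, 5:p, 6:q, 7:p, 10:q, 11:p, 14:p, 15:p edges: (0,6,e); (5,0,e); (5,6,e); (5,10,e); (5,15,e); (7,5,e); (10,11,e); (11,5,e); (14,3,e); (14,6,e); (14,15,e)
step 3: rule r2; match: 0->6, 1->3, 2->5, 3->0; deleted nodes 0; deleted edges (0,6,e); (5,0,e); added nodes (none); added edges (3,5,e); (5,3,e); result: nodes: 3:q, 4:q, 5:p, 6:q, 7:p, 10:q, 11:p, 14:p, 15:p edges: (3,5,e); (5,3,e); (5,6,e); (5,10,e); (5,15,e); (7,5,e); (10,11,e); (11,5,e); (14,3,e); (14,6,e); (14,15,e)
step 4: rule r3; match: 0->5, 1->3, 2->6, 3->14; deleted nodes (none); deleted edges (3,5,e); added nodes (none); added edges (none); result: nodes: 3:q, 4:q, 5:p, 6:q, 7:p, 10:q, 11:p, 14:p, 15:p edges: (5,3,e); (5,6,e); (5,10,e); (5,15,e); (7,5,e); (10,11,e); (11,5,e); (14,3,e); (14,6,e); (14,15,e)
step 5: rule r3; match: 0->11, 1->10, 2->3, 3->5; deleted nodes (none); deleted edges (10,11,e); added nodes (none); added edges (none); result: nodes: 3:q, 4:q, 5:p, 6:q, 7:p, 10:q, 11:p, 14:p, 15:p edges: (5,3,e); (5,6,e); (5,10,e); (5,15,e); (7,5,e); (11,5,e); (14,3,e); (14,6,e); (14,15,e)
final:
nodes: 3:q, 4:q, 5:p, 6:q, 7:p, 10:q, 11:p, 14:p, 15:p
edges: (5,3,e); (5,6,e); (5,10,e); (5,15,e); (7,5,e); (11,5,e); (14,3,e); (14,6,e); (14,15,e)


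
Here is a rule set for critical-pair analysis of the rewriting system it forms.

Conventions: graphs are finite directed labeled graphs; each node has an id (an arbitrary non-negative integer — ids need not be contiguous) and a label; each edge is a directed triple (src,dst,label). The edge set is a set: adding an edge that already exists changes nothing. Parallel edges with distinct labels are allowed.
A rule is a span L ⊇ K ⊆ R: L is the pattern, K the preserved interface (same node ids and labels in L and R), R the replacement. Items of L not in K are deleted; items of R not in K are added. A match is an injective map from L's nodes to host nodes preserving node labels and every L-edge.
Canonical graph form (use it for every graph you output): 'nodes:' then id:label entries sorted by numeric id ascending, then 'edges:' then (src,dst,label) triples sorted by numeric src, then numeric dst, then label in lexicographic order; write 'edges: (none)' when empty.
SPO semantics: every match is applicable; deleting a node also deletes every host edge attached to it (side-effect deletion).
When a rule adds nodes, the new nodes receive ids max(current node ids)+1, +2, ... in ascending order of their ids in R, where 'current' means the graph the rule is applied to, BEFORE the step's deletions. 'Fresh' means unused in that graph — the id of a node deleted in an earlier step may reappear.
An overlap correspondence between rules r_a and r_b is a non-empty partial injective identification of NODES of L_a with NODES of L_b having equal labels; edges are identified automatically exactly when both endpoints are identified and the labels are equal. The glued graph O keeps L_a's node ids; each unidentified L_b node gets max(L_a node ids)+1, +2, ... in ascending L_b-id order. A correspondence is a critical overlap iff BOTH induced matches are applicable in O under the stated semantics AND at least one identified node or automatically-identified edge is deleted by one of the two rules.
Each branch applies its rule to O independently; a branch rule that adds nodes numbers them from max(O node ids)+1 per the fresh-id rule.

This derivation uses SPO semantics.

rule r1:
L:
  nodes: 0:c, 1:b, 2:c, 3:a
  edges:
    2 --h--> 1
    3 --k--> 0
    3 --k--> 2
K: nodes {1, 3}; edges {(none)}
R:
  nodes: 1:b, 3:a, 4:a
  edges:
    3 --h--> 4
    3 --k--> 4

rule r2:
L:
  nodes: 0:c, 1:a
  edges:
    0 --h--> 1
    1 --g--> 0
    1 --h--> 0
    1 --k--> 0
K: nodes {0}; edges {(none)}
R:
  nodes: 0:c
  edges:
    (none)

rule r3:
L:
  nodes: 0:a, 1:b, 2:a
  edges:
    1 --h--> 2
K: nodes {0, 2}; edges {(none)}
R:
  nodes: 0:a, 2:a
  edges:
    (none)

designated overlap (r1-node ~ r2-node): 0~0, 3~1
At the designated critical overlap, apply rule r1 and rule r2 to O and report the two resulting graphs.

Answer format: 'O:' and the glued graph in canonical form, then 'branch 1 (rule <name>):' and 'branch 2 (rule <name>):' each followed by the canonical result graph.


O:
nodes: 0:c, 1:b, 2:c, 3:a
edges: (0,3,h); (2,1,h); (3,0,g); (3,0,h); (3,0,k); (3,2,k)
branch 1 (rule r1):
nodes: 1:b, 3:a, 4:a
edges: (3,4,h); (3,4,k)
branch 2 (rule r2):
nodes: 0:c, 1:b, 2:c
edges: (2,1,h)


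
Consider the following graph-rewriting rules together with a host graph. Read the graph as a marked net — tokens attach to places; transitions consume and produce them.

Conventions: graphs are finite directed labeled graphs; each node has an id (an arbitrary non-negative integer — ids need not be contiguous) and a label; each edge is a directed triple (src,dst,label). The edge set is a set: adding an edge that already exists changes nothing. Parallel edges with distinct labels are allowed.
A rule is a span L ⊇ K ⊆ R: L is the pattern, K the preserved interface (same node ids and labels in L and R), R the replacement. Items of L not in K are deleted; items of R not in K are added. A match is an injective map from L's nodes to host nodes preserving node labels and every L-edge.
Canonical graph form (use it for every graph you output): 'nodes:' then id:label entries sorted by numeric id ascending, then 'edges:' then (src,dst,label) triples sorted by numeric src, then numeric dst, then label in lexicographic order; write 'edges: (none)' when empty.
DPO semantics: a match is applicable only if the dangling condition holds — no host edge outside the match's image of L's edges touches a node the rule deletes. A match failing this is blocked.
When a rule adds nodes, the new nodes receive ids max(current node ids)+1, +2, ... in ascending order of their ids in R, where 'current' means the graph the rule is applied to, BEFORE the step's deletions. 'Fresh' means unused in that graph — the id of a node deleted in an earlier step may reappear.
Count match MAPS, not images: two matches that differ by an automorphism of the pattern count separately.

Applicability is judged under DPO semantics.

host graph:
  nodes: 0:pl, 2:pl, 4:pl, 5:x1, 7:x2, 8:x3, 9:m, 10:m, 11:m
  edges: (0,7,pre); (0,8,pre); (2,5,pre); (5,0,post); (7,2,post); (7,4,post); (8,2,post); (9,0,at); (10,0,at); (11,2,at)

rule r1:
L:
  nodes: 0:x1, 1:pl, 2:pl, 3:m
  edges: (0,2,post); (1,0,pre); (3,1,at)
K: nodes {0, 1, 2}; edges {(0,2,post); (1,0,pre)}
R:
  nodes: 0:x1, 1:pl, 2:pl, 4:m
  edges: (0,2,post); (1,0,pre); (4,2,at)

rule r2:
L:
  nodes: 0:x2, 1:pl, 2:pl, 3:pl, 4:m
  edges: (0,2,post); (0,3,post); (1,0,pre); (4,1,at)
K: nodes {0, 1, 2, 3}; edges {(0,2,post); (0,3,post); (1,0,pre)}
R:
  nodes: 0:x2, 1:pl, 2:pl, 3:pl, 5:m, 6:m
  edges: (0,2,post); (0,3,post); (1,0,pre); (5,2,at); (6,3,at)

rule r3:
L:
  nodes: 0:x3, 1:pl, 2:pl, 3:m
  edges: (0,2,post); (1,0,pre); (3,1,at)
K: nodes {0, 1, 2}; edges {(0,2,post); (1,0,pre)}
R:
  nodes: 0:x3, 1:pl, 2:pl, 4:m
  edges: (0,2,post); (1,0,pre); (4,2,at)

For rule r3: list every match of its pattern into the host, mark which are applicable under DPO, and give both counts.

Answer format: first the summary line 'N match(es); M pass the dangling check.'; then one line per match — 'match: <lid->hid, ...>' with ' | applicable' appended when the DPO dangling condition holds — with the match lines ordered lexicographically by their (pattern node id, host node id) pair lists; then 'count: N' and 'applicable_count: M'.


2 match(es); 2 pass the dangling check.
match: 0->8, 1->0, 2->2, 3->9 | applicable
match: 0->8, 1->0, 2->2, 3->10 | applicable
count: 2
applicable_count: 2
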